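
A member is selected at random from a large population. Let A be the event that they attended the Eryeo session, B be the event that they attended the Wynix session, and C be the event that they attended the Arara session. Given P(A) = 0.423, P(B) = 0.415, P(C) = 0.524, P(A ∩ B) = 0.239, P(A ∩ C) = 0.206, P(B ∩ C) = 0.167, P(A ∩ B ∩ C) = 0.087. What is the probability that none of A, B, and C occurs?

0.163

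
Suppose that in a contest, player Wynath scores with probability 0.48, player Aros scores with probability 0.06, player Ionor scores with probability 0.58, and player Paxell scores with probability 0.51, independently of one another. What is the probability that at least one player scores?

0.89940496

P(none) = (1 − 0.48) × (1 − 0.06) × (1 − 0.58) × (1 − 0.51) = 0.52 × 0.94 × 0.42 × 0.49 = 0.10059504
P(at least one) = 1 − 0.10059504 = 0.89940496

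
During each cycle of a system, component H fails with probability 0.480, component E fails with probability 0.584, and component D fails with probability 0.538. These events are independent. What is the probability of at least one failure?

P(none) = (1 − 0.480) × (1 − 0.584) × (1 − 0.538) = 0.520 × 0.416 × 0.462 = 0.09993984
P(at least one) = 1 − 0.09993984 = 0.90006016

0.90006016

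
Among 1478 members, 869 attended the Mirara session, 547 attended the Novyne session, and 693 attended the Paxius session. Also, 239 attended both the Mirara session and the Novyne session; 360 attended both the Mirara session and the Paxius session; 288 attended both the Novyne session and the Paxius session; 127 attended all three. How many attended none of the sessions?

Inclusion–exclusion gives
N(≥1) = 869 + 547 + 693 − 239 − 360 − 288 + 127 = 1349
None: 1478 − 1349 = 129

129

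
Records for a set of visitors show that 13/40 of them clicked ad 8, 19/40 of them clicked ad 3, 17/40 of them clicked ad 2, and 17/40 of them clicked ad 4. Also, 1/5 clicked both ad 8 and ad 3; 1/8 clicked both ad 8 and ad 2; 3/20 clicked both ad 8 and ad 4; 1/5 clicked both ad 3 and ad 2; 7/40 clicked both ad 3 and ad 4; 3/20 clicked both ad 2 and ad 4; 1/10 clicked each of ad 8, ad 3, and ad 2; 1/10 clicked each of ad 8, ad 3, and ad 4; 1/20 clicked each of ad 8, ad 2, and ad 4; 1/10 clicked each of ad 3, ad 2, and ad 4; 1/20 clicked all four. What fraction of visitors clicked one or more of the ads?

19/20

P(union) = 13/40 + 19/40 + 17/40 + 17/40 − 1/5 − 1/8 − 3/20 − 1/5 − 7/40 − 3/20 + 1/10 + 1/10 + 1/20 + 1/10 − 1/20 = 19/20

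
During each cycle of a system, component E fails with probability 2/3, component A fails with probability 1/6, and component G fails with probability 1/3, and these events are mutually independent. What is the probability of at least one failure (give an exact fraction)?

22/27

P(none) = (1 − 2/3) × (1 − 1/6) × (1 − 1/3) = 1/3 × 5/6 × 2/3 = 5/27
P(at least one) = 1 − 5/27 = 22/27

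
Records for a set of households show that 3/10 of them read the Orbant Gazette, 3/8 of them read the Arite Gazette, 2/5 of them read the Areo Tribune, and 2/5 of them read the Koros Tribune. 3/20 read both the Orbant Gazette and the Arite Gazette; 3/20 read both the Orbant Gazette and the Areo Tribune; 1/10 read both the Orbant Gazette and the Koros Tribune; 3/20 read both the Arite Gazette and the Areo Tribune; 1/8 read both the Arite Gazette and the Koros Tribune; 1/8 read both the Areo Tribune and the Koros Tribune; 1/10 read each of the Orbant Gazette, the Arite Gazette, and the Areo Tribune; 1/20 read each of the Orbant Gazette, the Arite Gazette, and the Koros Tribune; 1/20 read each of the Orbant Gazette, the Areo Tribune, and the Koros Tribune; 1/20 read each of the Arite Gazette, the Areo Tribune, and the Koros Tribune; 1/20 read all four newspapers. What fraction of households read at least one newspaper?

Using inclusion–exclusion:
P(≥1) = 3/10 + 3/8 + 2/5 + 2/5 − 3/20 − 3/20 − 1/10 − 3/20 − 1/8 − 1/8 + 1/10 + 1/20 + 1/20 + 1/20 − 1/20 = 7/8

7/8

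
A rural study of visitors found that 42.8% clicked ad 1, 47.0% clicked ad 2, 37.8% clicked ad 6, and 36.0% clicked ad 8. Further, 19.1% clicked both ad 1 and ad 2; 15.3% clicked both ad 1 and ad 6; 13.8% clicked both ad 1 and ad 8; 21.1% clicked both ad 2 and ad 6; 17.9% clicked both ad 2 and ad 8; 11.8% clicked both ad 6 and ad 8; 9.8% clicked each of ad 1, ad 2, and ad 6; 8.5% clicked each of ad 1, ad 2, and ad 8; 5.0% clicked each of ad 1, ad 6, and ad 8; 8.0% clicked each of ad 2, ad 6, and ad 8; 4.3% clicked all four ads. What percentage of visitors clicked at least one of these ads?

Using inclusion–exclusion:
P(union) = 42.8 + 47.0 + 37.8 + 36.0 − 19.1 − 15.3 − 13.8 − 21.1 − 17.9 − 11.8 + 9.8 + 8.5 + 5.0 + 8.0 − 4.3 = 91.6%

91.6%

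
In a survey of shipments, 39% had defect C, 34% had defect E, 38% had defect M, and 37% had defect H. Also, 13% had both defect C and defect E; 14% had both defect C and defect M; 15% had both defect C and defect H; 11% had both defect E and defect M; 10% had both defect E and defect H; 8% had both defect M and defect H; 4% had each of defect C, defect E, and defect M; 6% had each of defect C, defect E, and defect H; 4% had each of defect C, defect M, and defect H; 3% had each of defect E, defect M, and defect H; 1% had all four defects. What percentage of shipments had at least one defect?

93%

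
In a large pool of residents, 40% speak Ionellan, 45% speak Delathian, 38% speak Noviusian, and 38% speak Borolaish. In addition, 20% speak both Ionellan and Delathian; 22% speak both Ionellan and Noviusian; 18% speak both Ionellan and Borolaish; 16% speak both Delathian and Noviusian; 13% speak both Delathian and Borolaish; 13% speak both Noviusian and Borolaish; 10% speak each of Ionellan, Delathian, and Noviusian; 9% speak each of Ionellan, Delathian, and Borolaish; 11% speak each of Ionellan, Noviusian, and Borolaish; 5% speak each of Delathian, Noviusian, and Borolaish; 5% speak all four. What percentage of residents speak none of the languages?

11%

By inclusion–exclusion:
P(union) = 40 + 45 + 38 + 38 − 20 − 22 − 18 − 16 − 13 − 13 + 10 + 9 + 11 + 5 − 5 = 89%
P(none) = 100% − 89% = 11%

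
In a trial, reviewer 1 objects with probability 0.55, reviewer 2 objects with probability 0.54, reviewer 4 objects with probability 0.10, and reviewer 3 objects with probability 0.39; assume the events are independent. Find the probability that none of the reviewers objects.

0.113643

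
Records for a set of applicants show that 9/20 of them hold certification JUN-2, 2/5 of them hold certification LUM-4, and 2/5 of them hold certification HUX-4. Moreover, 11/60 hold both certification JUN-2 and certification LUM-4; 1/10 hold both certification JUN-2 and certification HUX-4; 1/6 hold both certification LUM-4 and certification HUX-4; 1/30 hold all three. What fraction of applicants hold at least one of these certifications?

P(union) = 9/20 + 2/5 + 2/5 − 11/60 − 1/10 − 1/6 + 1/30 = 5/6

5/6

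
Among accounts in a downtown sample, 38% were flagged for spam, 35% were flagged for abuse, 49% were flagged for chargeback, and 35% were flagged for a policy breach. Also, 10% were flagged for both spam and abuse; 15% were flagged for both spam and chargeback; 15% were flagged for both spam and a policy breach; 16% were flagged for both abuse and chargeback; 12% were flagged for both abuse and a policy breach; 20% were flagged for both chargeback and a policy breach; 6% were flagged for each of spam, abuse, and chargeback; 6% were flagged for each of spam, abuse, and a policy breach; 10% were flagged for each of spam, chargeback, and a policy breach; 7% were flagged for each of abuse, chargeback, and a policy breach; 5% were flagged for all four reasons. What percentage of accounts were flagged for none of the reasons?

7%

Apply inclusion-exclusion:
P(union) = 38 + 35 + 49 + 35 − 10 − 15 − 15 − 16 − 12 − 20 + 6 + 6 + 10 + 7 − 5 = 93%
P(none) = 100% − 93% = 7%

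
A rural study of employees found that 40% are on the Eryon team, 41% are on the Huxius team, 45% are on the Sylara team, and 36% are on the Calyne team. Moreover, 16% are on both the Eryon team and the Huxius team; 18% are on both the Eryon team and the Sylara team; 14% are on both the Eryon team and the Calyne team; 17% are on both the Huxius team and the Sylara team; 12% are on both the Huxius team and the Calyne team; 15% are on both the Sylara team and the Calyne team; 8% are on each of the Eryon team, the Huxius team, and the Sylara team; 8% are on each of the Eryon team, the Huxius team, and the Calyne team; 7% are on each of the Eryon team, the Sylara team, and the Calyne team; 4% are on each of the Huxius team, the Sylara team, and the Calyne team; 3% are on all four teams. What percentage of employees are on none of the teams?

Apply inclusion-exclusion:
P(at least one) = 40 + 41 + 45 + 36 − 16 − 18 − 14 − 17 − 12 − 15 + 8 + 8 + 7 + 4 − 3 = 94%
P(none) = 100% − 94% = 6%

6%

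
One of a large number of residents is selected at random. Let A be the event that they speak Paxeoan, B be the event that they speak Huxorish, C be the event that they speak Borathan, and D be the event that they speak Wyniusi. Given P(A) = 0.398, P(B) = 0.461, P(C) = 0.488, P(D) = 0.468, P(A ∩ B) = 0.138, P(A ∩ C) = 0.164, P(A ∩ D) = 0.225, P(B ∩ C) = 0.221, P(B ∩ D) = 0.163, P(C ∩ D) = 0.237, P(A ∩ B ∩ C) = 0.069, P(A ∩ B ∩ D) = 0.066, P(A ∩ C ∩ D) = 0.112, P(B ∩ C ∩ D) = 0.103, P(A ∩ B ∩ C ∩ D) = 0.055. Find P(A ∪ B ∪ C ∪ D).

0.962

Apply inclusion-exclusion:
P(A ∪ B ∪ C ∪ D) = 0.398 + 0.461 + 0.488 + 0.468 − 0.138 − 0.164 − 0.225 − 0.221 − 0.163 − 0.237 + 0.069 + 0.066 + 0.112 + 0.103 − 0.055 = 0.962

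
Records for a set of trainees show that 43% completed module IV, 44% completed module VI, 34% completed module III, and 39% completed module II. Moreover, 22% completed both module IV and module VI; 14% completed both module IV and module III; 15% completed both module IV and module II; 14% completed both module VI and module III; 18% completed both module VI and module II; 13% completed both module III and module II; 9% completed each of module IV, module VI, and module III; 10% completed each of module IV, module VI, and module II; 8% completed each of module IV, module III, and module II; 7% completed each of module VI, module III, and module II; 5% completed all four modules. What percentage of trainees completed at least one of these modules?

93%

Inclusion–exclusion gives
P(≥1) = 43 + 44 + 34 + 39 − 22 − 14 − 15 − 14 − 18 − 13 + 9 + 10 + 8 + 7 − 5 = 93%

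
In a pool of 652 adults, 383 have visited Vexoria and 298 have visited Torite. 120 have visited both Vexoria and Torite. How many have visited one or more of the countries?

561

|union| = 383 + 298 − 120 = 561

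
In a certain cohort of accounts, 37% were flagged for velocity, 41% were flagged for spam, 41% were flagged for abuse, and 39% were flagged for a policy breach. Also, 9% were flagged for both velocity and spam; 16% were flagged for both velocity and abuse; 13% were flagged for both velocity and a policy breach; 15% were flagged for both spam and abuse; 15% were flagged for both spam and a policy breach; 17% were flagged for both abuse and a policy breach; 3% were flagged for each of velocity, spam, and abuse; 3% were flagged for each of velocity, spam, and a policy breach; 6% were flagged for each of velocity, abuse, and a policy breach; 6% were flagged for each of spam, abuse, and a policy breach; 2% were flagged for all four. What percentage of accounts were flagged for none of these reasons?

11%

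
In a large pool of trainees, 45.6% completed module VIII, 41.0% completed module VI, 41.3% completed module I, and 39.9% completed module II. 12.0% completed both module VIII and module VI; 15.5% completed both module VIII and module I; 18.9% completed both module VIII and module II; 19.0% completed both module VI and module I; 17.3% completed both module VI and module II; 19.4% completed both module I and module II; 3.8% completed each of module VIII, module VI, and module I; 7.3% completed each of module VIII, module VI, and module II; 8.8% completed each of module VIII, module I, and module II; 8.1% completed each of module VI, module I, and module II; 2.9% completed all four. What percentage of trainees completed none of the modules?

Inclusion–exclusion gives
P(≥1) = 45.6 + 41.0 + 41.3 + 39.9 − 12.0 − 15.5 − 18.9 − 19.0 − 17.3 − 19.4 + 3.8 + 7.3 + 8.8 + 8.1 − 2.9 = 90.8%
P(none) = 100% − 90.8% = 9.2%

9.2%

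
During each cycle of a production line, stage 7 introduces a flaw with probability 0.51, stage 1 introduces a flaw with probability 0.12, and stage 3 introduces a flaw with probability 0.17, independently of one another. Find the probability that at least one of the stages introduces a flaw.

0.642104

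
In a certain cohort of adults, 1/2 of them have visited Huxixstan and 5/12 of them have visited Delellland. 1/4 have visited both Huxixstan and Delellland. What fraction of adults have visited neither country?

Inclusion–exclusion gives
P(at least one) = 1/2 + 5/12 − 1/4 = 2/3
P(none) = 1 − 2/3 = 1/3

1/3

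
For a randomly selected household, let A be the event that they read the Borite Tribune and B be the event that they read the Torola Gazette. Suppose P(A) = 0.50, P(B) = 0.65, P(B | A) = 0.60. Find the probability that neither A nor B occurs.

0.15

P(A ∩ B) = P(A)·P(B|A) = 0.50 × 0.60 = 0.30
P(A ∪ B) = 0.50 + 0.65 − 0.30 = 0.85
P(none) = 1 − 0.85 = 0.15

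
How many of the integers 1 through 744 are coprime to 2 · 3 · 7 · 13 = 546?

197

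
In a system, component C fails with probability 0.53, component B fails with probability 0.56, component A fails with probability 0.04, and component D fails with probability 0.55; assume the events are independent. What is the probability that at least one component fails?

0.9106624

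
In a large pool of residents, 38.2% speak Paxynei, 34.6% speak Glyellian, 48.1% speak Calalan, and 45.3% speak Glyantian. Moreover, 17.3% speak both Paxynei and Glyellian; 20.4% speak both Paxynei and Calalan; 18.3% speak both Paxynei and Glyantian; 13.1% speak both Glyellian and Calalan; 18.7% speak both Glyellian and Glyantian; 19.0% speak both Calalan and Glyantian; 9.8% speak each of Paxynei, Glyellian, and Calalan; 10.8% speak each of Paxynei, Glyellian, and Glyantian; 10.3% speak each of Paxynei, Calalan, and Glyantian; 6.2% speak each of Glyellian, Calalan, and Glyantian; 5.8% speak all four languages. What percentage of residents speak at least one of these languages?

Using inclusion–exclusion:
P(≥1) = 38.2 + 34.6 + 48.1 + 45.3 − 17.3 − 20.4 − 18.3 − 13.1 − 18.7 − 19.0 + 9.8 + 10.8 + 10.3 + 6.2 − 5.8 = 90.7%

90.7%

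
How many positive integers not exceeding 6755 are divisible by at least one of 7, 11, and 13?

1896

Using inclusion–exclusion:
floor(6755/7) + floor(6755/11) + floor(6755/13) − floor(6755/77) − floor(6755/91) − floor(6755/143) + floor(6755/1001) = 965 + 614 + 519 − 87 − 74 − 47 + 6 = 1896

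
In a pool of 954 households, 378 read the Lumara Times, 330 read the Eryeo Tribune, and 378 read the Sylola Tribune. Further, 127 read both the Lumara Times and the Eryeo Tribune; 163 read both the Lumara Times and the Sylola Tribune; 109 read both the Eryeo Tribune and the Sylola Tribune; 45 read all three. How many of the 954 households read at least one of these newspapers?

732

By inclusion-exclusion,
|at least one| = 378 + 330 + 378 − 127 − 163 − 109 + 45 = 732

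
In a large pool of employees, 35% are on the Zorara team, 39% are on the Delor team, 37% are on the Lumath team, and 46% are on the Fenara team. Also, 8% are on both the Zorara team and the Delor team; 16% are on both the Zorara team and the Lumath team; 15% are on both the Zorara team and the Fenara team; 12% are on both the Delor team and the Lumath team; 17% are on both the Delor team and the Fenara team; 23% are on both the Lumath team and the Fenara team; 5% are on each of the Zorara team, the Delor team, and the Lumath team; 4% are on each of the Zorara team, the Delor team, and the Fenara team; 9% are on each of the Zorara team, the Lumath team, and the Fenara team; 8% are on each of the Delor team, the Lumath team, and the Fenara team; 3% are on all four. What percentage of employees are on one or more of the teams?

P(at least one) = 35 + 39 + 37 + 46 − 8 − 16 − 15 − 12 − 17 − 23 + 5 + 4 + 9 + 8 − 3 = 89%

89%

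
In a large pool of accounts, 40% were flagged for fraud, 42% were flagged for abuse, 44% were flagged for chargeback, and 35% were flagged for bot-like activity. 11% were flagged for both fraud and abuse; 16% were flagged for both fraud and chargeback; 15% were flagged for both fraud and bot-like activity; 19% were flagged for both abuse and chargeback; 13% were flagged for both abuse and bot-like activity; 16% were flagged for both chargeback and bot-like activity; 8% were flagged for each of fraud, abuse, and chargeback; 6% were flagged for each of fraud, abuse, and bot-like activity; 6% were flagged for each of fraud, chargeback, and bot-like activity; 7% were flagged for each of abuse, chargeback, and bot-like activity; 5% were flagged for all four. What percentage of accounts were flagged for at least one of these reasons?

By inclusion-exclusion,
P(union) = 40 + 42 + 44 + 35 − 11 − 16 − 15 − 19 − 13 − 16 + 8 + 6 + 6 + 7 − 5 = 93%

93%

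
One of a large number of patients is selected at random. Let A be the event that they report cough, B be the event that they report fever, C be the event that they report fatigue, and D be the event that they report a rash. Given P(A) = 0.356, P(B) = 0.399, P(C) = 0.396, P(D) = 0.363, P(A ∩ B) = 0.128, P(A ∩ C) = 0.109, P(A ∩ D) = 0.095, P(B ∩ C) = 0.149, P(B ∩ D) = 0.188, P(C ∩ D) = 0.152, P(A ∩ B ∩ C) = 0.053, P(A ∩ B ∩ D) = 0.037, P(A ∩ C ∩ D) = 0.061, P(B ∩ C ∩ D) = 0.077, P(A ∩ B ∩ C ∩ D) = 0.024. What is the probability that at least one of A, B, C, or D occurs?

Using inclusion–exclusion:
P(A ∪ B ∪ C ∪ D) = 0.356 + 0.399 + 0.396 + 0.363 − 0.128 − 0.109 − 0.095 − 0.149 − 0.188 − 0.152 + 0.053 + 0.037 + 0.061 + 0.077 − 0.024 = 0.897

0.897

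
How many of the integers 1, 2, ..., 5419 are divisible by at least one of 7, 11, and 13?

1521

Inclusion–exclusion gives
774 + 492 + 416 − 70 − 59 − 37 + 5 = 1521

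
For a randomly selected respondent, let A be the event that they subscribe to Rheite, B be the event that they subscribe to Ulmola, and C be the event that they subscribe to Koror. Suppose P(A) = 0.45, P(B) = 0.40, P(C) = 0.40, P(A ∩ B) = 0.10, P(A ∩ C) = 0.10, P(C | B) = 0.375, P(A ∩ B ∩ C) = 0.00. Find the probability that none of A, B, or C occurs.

0.10

P(B ∩ C) = P(B)·P(C|B) = 0.40 × 0.375 = 0.15
By inclusion-exclusion,
P(A ∪ B ∪ C) = 0.45 + 0.40 + 0.40 − 0.10 − 0.10 − 0.15 + 0.00 = 0.90
P(none) = 1 − 0.90 = 0.10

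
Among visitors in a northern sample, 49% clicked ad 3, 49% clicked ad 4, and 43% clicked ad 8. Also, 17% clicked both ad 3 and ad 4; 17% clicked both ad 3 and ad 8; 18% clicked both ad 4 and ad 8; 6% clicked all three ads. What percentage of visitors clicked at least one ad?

95%

P(union) = 49 + 49 + 43 − 17 − 17 − 18 + 6 = 95%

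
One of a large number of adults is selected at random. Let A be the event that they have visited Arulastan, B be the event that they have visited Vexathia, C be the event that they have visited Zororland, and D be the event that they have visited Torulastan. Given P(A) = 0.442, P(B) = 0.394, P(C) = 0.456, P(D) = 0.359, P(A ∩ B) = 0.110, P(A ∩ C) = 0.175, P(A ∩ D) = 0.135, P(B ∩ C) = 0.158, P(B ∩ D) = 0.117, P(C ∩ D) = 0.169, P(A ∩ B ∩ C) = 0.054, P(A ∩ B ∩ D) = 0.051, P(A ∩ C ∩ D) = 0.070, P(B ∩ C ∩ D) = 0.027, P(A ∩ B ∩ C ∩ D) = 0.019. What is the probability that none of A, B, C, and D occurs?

0.030

P(A ∪ B ∪ C ∪ D) = 0.442 + 0.394 + 0.456 + 0.359 − 0.110 − 0.175 − 0.135 − 0.158 − 0.117 − 0.169 + 0.054 + 0.051 + 0.070 + 0.027 − 0.019 = 0.970
P(none) = 1 − 0.970 = 0.030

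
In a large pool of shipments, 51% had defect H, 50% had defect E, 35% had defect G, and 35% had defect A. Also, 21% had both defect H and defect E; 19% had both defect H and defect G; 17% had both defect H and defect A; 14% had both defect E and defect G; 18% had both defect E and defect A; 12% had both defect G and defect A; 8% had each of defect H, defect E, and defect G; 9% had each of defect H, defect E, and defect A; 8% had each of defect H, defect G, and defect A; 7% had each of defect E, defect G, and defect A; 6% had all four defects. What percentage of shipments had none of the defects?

4%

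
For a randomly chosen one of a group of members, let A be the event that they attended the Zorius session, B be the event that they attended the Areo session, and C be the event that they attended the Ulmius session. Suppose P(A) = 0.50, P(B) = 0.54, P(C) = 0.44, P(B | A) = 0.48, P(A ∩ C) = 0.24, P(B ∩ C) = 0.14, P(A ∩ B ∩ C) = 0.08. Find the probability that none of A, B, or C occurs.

P(A ∩ B) = P(A)·P(B|A) = 0.50 × 0.48 = 0.24
By inclusion-exclusion,
P(A ∪ B ∪ C) = 0.50 + 0.54 + 0.44 − 0.24 − 0.24 − 0.14 + 0.08 = 0.94
P(none) = 1 − 0.94 = 0.06

0.06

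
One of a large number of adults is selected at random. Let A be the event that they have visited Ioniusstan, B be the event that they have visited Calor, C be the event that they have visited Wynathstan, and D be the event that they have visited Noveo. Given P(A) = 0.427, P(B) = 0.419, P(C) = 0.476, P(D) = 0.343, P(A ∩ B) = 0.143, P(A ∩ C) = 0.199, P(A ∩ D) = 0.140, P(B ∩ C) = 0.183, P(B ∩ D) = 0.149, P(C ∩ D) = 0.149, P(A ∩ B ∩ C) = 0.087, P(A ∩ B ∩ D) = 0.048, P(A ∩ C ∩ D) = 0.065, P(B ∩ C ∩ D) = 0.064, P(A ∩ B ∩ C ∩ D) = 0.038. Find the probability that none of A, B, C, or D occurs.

0.072

Inclusion–exclusion gives
P(A ∪ B ∪ C ∪ D) = 0.427 + 0.419 + 0.476 + 0.343 − 0.143 − 0.199 − 0.140 − 0.183 − 0.149 − 0.149 + 0.087 + 0.048 + 0.065 + 0.064 − 0.038 = 0.928
P(none) = 1 − 0.928 = 0.072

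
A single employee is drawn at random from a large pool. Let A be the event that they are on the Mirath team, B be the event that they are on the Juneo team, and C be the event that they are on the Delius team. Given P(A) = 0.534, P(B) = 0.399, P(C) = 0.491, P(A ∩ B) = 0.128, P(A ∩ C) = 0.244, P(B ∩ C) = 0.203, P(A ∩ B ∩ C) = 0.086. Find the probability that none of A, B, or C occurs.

0.065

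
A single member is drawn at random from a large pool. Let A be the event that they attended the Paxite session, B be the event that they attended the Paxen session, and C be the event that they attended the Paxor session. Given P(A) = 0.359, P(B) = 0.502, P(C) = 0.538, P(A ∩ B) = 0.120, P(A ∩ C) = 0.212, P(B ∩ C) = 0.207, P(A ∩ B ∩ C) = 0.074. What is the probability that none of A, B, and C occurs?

P(A ∪ B ∪ C) = 0.359 + 0.502 + 0.538 − 0.120 − 0.212 − 0.207 + 0.074 = 0.934
P(none) = 1 − 0.934 = 0.066

0.066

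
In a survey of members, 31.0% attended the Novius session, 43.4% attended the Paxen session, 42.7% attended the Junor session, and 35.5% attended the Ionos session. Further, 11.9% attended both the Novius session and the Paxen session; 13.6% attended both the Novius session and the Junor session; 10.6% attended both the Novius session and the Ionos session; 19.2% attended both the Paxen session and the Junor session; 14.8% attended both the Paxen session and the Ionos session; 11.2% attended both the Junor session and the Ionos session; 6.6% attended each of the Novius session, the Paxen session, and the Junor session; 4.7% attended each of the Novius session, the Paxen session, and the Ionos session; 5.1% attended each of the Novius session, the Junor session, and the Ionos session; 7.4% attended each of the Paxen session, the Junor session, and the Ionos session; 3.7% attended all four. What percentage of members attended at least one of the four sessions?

91.4%

Inclusion–exclusion gives
P(≥1) = 31.0 + 43.4 + 42.7 + 35.5 − 11.9 − 13.6 − 10.6 − 19.2 − 14.8 − 11.2 + 6.6 + 4.7 + 5.1 + 7.4 − 3.7 = 91.4%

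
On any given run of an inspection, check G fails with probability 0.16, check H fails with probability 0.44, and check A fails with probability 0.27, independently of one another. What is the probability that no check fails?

0.343392

Independence gives P(none) = ∏(1 − pᵢ).
P(none) = (1 − 0.16) × (1 − 0.44) × (1 − 0.27) = 0.84 × 0.56 × 0.73 = 0.343392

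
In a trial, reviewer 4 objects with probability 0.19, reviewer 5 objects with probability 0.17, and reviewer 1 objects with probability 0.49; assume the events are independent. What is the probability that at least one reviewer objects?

Independence gives P(none) = ∏(1 − pᵢ).
P(none) = (1 − 0.19) × (1 − 0.17) × (1 − 0.49) = 0.81 × 0.83 × 0.51 = 0.342873
P(at least one) = 1 − 0.342873 = 0.657127

0.657127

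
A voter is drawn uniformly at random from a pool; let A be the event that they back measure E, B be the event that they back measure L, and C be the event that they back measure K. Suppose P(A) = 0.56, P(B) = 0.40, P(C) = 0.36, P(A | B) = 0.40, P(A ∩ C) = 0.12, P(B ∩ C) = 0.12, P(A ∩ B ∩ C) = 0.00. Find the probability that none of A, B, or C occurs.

0.08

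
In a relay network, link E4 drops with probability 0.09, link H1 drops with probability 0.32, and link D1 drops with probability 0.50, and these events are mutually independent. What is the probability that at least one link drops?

0.6906

P(none) = (1 − 0.09) × (1 − 0.32) × (1 − 0.50) = 0.91 × 0.68 × 0.50 = 0.3094
P(at least one) = 1 − 0.3094 = 0.6906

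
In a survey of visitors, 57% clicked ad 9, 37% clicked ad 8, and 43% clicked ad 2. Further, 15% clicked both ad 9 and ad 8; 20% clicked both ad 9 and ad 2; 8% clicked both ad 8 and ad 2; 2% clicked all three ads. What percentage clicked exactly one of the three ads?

57%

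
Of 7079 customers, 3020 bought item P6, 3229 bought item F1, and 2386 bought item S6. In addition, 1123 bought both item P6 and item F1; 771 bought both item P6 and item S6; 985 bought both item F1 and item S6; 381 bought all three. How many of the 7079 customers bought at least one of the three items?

6137

|union| = 3020 + 3229 + 2386 − 1123 − 771 − 985 + 381 = 6137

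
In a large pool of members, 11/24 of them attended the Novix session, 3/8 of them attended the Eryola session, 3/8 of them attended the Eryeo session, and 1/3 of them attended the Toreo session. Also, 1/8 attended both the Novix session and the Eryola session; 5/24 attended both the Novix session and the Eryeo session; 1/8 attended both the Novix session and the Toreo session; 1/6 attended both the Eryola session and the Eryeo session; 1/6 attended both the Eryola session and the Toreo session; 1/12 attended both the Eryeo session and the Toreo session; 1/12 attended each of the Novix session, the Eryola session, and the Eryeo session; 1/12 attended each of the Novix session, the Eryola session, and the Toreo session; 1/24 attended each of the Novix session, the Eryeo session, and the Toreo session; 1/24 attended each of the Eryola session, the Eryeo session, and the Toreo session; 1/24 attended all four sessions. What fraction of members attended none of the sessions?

1/8

P(at least one) = 11/24 + 3/8 + 3/8 + 1/3 − 1/8 − 5/24 − 1/8 − 1/6 − 1/6 − 1/12 + 1/12 + 1/12 + 1/24 + 1/24 − 1/24 = 7/8
P(none) = 1 − 7/8 = 1/8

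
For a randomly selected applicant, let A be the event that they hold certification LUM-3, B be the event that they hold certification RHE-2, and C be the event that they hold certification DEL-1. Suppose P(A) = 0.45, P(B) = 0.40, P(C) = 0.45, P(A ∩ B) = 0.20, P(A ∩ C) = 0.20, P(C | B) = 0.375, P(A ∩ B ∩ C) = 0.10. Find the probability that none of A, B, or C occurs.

0.15

P(B ∩ C) = P(B)·P(C|B) = 0.40 × 0.375 = 0.15
By inclusion-exclusion,
P(A ∪ B ∪ C) = 0.45 + 0.40 + 0.45 − 0.20 − 0.20 − 0.15 + 0.10 = 0.85
P(none) = 1 − 0.85 = 0.15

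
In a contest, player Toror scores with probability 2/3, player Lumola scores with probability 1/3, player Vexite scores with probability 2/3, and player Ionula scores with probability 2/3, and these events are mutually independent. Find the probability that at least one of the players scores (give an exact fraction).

79/81

P(none) = (1 − 2/3) × (1 − 1/3) × (1 − 2/3) × (1 − 2/3) = 1/3 × 2/3 × 1/3 × 1/3 = 2/81
P(at least one) = 1 − 2/81 = 79/81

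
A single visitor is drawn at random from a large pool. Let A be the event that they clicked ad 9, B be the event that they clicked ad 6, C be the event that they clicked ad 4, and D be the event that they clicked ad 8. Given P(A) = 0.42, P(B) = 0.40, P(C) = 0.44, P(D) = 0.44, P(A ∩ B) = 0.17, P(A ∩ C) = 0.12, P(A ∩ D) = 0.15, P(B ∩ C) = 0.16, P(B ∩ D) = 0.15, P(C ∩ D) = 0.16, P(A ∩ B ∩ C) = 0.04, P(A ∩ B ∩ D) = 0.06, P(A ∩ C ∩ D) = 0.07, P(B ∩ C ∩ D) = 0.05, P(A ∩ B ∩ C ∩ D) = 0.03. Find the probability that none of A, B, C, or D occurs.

P(A ∪ B ∪ C ∪ D) = 0.42 + 0.40 + 0.44 + 0.44 − 0.17 − 0.12 − 0.15 − 0.16 − 0.15 − 0.16 + 0.04 + 0.06 + 0.07 + 0.05 − 0.03 = 0.98
P(none) = 1 − 0.98 = 0.02

0.02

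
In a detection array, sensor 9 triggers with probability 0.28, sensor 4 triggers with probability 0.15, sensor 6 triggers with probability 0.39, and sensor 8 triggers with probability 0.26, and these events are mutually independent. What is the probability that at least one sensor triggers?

P(none) = (1 − 0.28) × (1 − 0.15) × (1 − 0.39) × (1 − 0.26) = 0.72 × 0.85 × 0.61 × 0.74 = 0.2762568
P(at least one) = 1 − 0.2762568 = 0.7237432

0.7237432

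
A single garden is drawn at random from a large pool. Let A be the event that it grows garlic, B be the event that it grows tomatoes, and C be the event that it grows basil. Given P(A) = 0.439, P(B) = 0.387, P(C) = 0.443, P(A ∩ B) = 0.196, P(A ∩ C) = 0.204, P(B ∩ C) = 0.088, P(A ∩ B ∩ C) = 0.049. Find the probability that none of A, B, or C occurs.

0.170

By inclusion-exclusion,
P(A ∪ B ∪ C) = 0.439 + 0.387 + 0.443 − 0.196 − 0.204 − 0.088 + 0.049 = 0.830
P(none) = 1 − 0.830 = 0.170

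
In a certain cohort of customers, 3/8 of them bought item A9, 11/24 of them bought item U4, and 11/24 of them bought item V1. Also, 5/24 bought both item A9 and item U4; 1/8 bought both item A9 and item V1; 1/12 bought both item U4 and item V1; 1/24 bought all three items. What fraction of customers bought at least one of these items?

By inclusion–exclusion:
P(at least one) = 3/8 + 11/24 + 11/24 − 5/24 − 1/8 − 1/12 + 1/24 = 11/12

11/12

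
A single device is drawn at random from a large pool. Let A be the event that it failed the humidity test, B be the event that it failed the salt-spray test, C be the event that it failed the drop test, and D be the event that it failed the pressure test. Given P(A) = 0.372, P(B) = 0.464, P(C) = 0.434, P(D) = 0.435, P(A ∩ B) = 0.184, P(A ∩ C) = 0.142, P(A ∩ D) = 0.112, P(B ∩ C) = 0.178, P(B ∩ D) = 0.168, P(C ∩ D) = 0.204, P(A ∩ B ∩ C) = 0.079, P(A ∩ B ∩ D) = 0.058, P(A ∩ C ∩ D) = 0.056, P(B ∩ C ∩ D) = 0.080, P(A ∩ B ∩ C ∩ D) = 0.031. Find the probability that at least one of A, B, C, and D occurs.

Using inclusion–exclusion:
P(A ∪ B ∪ C ∪ D) = 0.372 + 0.464 + 0.434 + 0.435 − 0.184 − 0.142 − 0.112 − 0.178 − 0.168 − 0.204 + 0.079 + 0.058 + 0.056 + 0.080 − 0.031 = 0.959

0.959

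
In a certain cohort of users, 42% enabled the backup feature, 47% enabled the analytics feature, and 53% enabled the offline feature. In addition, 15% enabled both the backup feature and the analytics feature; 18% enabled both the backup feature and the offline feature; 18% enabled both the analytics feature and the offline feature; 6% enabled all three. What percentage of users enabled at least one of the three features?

97%

Inclusion–exclusion gives
P(≥1) = 42 + 47 + 53 − 15 − 18 − 18 + 6 = 97%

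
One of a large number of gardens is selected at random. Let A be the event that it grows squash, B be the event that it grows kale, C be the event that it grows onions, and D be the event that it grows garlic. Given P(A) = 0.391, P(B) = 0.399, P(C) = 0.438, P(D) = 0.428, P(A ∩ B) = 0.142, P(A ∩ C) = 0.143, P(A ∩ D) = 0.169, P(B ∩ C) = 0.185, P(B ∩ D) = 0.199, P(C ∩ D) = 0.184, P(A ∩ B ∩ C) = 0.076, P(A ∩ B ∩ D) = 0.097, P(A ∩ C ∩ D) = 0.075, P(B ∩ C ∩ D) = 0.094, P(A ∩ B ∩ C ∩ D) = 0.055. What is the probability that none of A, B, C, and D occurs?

Apply inclusion-exclusion:
P(A ∪ B ∪ C ∪ D) = 0.391 + 0.399 + 0.438 + 0.428 − 0.142 − 0.143 − 0.169 − 0.185 − 0.199 − 0.184 + 0.076 + 0.097 + 0.075 + 0.094 − 0.055 = 0.921
P(none) = 1 − 0.921 = 0.079

0.079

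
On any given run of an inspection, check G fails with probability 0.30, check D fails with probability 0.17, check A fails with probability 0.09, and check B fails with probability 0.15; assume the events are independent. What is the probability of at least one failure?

0.5505965

P(none) = (1 − 0.30) × (1 − 0.17) × (1 − 0.09) × (1 − 0.15) = 0.70 × 0.83 × 0.91 × 0.85 = 0.4494035
P(at least one) = 1 − 0.4494035 = 0.5505965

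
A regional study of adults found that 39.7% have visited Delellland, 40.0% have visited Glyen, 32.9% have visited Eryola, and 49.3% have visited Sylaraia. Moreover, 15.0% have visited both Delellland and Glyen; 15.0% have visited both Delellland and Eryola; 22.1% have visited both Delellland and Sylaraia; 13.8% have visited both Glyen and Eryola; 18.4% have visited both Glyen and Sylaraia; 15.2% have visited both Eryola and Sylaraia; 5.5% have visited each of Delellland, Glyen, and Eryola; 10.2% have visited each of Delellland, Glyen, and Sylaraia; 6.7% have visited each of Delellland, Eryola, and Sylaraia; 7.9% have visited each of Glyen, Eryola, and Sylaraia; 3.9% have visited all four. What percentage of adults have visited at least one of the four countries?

Apply inclusion-exclusion:
P(≥1) = 39.7 + 40.0 + 32.9 + 49.3 − 15.0 − 15.0 − 22.1 − 13.8 − 18.4 − 15.2 + 5.5 + 10.2 + 6.7 + 7.9 − 3.9 = 88.8%

88.8%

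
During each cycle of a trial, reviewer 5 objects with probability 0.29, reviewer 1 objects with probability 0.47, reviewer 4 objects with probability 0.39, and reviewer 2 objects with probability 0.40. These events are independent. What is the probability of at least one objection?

P(none) = (1 − 0.29) × (1 − 0.47) × (1 − 0.39) × (1 − 0.40) = 0.71 × 0.53 × 0.61 × 0.60 = 0.1377258
P(at least one) = 1 − 0.1377258 = 0.8622742

0.8622742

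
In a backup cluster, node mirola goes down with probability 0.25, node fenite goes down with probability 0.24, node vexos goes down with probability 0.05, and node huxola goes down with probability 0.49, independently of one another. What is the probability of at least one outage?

0.723835

P(none) = (1 − 0.25) × (1 − 0.24) × (1 − 0.05) × (1 − 0.49) = 0.75 × 0.76 × 0.95 × 0.51 = 0.276165
P(at least one) = 1 − 0.276165 = 0.723835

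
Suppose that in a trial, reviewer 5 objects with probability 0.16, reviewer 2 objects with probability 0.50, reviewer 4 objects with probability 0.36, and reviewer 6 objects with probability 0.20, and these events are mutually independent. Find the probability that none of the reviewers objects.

P(none) = (1 − 0.16) × (1 − 0.50) × (1 − 0.36) × (1 − 0.20) = 0.84 × 0.50 × 0.64 × 0.80 = 0.21504

0.21504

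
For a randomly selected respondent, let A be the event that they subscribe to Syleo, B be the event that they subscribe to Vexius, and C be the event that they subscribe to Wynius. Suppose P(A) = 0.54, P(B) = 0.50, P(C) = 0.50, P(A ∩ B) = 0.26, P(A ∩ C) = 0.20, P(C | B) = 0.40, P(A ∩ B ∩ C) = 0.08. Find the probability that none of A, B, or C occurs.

P(B ∩ C) = P(B)·P(C|B) = 0.50 × 0.40 = 0.20
Inclusion–exclusion gives
P(A ∪ B ∪ C) = 0.54 + 0.50 + 0.50 − 0.26 − 0.20 − 0.20 + 0.08 = 0.96
P(none) = 1 − 0.96 = 0.04

0.04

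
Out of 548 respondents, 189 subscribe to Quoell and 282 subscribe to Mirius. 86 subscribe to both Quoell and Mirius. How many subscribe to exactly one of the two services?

By inclusion–exclusion (exactly-one form):
|exactly one| = 189 + 282 − 2·86 = 299

299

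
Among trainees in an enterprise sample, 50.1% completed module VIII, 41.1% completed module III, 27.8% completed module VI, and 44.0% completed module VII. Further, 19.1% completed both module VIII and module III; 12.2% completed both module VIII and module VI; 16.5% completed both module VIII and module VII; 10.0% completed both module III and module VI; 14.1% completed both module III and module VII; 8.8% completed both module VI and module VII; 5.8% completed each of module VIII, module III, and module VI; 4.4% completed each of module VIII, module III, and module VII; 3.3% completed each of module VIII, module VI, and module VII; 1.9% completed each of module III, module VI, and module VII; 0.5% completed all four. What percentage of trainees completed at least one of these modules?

97.2%

By inclusion–exclusion:
P(union) = 50.1 + 41.1 + 27.8 + 44.0 − 19.1 − 12.2 − 16.5 − 10.0 − 14.1 − 8.8 + 5.8 + 4.4 + 3.3 + 1.9 − 0.5 = 97.2%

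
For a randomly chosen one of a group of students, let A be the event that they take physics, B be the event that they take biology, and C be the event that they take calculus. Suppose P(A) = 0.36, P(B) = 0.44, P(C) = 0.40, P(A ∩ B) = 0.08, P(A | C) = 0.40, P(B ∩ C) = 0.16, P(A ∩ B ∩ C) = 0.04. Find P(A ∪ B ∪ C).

0.84

P(A ∩ C) = P(C)·P(A|C) = 0.40 × 0.40 = 0.16
Using inclusion–exclusion:
P(A ∪ B ∪ C) = 0.36 + 0.44 + 0.40 − 0.08 − 0.16 − 0.16 + 0.04 = 0.84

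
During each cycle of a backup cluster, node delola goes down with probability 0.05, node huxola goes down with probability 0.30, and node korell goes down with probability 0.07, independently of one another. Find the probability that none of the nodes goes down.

0.61845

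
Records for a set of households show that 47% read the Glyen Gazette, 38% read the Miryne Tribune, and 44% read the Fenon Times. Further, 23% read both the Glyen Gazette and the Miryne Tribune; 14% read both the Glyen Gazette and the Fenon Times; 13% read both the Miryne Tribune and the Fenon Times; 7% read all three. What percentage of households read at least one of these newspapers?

By inclusion–exclusion:
P(at least one) = 47 + 38 + 44 − 23 − 14 − 13 + 7 = 86%

86%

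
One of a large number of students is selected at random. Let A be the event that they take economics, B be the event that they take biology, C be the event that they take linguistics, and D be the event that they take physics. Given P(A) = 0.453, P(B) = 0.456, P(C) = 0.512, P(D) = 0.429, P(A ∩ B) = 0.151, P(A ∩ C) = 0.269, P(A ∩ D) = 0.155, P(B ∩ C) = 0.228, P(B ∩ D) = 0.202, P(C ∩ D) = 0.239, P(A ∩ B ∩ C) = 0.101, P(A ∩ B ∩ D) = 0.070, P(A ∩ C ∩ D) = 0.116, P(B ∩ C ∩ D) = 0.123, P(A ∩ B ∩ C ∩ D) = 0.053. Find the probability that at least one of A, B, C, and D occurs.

0.963

Using inclusion–exclusion:
P(A ∪ B ∪ C ∪ D) = 0.453 + 0.456 + 0.512 + 0.429 − 0.151 − 0.269 − 0.155 − 0.228 − 0.202 − 0.239 + 0.101 + 0.070 + 0.116 + 0.123 − 0.053 = 0.963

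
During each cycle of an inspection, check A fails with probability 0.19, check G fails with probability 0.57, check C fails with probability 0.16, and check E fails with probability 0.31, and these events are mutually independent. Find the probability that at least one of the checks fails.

0.79812532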